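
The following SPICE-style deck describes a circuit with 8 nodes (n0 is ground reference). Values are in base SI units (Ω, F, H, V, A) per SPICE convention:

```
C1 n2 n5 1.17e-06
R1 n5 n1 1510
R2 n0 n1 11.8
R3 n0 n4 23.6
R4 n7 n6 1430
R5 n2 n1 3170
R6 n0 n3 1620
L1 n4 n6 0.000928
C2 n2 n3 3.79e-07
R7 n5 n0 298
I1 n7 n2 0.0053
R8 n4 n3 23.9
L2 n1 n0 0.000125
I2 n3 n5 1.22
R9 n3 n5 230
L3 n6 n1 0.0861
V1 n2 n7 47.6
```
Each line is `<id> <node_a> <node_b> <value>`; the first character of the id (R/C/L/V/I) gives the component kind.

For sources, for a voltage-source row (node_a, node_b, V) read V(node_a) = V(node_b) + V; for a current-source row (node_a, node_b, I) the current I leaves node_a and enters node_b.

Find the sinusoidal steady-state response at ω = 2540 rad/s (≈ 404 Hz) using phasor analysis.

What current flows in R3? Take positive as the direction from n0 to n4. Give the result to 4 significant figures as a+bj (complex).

Element admittances at ω=2540 rad/s:
  Y(C1) = 0.000+0.002972j S between n2,n5
  Y(R1) = 0.0006623+0.000j S between n5,n1
  Y(R2) = 0.08475+0.000j S between n0,n1
  Y(R3) = 0.04237+0.000j S between n0,n4
  Y(R4) = 0.0006993+0.000j S between n7,n6
  Y(R5) = 0.0003155+0.000j S between n2,n1
  Y(R6) = 0.0006173+0.000j S between n0,n3
  Y(L1) = 0.000-0.4242j S between n4,n6
  Y(C2) = 0.000+0.0009627j S between n2,n3
  Y(R7) = 0.003356+0.000j S between n5,n0
  I1: injects 0.0053 A into n2 (from n7)
  Y(R8) = 0.04184+0.000j S between n4,n3
  Y(L2) = 0.000-3.150j S between n1,n0
  I2: injects 1.22 A into n5 (from n3)
  Y(R9) = 0.004348+0.000j S between n3,n5
  Y(L3) = 0.000-0.004573j S between n6,n1
  V1: constraint V(n2)−V(n7) = 47.6
Assemble and solve the 8×8 MNA system:
  V(n1)=-0.01440+0.03545j  V(n2)=87.05+6.408j  V(n3)=-25.40+0.9879j  V(n4)=-12.19-0.1103j  V(n5)=125.7-13.20j  V(n6)=-12.07-0.02472j  V(n7)=39.45+6.408j
  i(V1)=0.04133+0.004498j

0.5164+0.004673j A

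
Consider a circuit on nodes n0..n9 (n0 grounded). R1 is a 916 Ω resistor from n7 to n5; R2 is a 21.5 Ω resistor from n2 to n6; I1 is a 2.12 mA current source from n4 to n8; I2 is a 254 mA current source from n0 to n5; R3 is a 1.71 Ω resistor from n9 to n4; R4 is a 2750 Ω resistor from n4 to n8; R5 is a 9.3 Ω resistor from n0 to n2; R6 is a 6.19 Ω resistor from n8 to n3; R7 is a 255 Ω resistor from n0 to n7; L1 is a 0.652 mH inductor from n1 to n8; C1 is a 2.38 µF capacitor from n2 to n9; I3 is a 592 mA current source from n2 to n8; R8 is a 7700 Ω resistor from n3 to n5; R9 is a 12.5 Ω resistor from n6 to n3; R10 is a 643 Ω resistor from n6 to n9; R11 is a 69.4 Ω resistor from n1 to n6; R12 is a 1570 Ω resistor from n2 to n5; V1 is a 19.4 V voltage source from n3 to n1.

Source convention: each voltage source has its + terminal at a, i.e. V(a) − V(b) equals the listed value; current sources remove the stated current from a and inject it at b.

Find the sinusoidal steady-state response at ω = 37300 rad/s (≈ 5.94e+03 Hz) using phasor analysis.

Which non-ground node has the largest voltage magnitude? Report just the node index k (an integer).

5

MNA unknowns: 9 node voltages V₁..V_9 plus 1 source current (V1)
R1: Y=0.001092+0.000j on G[7,5]
R2: Y=0.04651+0.000j on G[2,6]
I1: z[4]−=0.00212, z[8]+=0.00212
I2: z[0]−=0.254, z[5]+=0.254
R3: Y=0.5848+0.000j on G[9,4]
R4: Y=0.0003636+0.000j on G[4,8]
R5: Y=0.1075+0.000j on G[0,2]
R6: Y=0.1616+0.000j on G[8,3]
R7: Y=0.003922+0.000j on G[0,7]
L1: Y=0.000-0.04112j on G[1,8]
C1: Y=0.000+0.08877j on G[2,9]
I3: z[2]−=0.592, z[8]+=0.592
R8: Y=0.0001299+0.000j on G[3,5]
R9: Y=0.08000+0.000j on G[6,3]
R10: Y=0.001555+0.000j on G[6,9]
R11: Y=0.01441+0.000j on G[1,6]
R12: Y=0.0006369+0.000j on G[2,5]
V1: row V3−V1=19.4, i_V1 at 3,1
solve → V1=3.594-0.07435j, V2=1.100+4.717e-05j, V3=22.99-0.07435j, V4=1.138-0.2905j, V5=159.0-0.005939j, V6=13.65-0.05246j, V7=34.62-0.001293j, V8=25.22+5.417j, V9=1.127-0.2940j
aux → i_V1=-0.3706+0.8889j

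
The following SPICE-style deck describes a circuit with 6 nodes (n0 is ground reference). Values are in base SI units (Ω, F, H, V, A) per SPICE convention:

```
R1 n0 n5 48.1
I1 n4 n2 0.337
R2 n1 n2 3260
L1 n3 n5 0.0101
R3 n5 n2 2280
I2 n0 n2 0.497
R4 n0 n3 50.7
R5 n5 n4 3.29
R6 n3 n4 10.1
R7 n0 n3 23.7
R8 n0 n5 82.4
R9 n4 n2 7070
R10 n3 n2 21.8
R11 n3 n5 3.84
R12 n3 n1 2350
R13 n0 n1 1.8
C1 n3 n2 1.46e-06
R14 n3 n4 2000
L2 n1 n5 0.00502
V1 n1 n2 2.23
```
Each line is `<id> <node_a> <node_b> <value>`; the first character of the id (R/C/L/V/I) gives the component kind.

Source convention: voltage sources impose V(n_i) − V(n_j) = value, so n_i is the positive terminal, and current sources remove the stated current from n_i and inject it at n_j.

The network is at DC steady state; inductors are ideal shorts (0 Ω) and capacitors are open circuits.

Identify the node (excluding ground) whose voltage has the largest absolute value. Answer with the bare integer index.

2

Apply KCL at each of the 5 non-ground nodes and solve the resulting linear system.
Node n1: branches {R2, R12, R13, L2, V1} → V_1 = 0.7641
Node n2: branches {I1, R2, R3, I2, R9, R10, C1, V1} → V_2 = -1.466
Node n3: branches {L1, R4, R6, R7, R10, R11, R12, C1, R14} → V_3 = 0.7641
Node n4: branches {I1, R5, R6, R9, R14} → V_4 = -0.07162
Node n5: branches {R1, L1, R3, R5, R8, R11, L2} → V_5 = 0.7641
Source currents: i(L1)=-0.2328, i(L2)=0.5129, i(V1)=-0.9382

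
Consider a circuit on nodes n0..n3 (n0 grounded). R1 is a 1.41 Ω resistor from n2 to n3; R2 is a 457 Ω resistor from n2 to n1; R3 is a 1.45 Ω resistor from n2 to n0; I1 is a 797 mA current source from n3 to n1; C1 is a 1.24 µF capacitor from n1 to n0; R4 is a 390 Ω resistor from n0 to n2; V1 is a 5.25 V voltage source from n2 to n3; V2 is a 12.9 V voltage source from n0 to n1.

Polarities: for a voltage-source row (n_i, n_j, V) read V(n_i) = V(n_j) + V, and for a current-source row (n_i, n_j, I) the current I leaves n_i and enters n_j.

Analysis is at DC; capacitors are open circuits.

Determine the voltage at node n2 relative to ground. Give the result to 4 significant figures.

Apply KCL at each of the 3 non-ground nodes and solve the resulting linear system.
Node n1: branches {R2, I1, C1, V2} → V_1 = -12.90
Node n2: branches {R1, R2, R3, R4, V1} → V_2 = -1.188
Node n3: branches {R1, I1, V1} → V_3 = -6.438
Source currents: i(V1)=-2.926, i(V2)=-0.8226

-1.188 V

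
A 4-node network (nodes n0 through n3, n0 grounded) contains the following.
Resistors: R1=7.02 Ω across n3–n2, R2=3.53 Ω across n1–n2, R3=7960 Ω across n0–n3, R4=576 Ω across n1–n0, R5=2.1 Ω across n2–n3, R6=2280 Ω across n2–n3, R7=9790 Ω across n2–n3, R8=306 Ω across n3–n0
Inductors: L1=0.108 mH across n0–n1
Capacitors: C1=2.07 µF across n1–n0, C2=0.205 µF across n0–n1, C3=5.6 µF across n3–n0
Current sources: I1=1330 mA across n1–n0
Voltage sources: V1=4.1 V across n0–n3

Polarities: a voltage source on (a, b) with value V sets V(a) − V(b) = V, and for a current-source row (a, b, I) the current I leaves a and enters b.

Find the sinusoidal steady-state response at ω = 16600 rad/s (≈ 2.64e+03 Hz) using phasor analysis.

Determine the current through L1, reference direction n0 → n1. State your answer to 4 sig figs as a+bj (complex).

1.997-0.7532j A

MNA unknowns: 3 node voltages V₁..V_3 plus 1 source current (V1)
R1: Y=0.1425+0.000j on G[3,2]
L1: Y=0.000-0.5578j on G[0,1]
C1: Y=0.000+0.03436j on G[1,0]
I1: z[1]−=1.33, z[0]+=1.33
R2: Y=0.2833+0.000j on G[1,2]
R3: Y=0.0001256+0.000j on G[0,3]
R4: Y=0.001736+0.000j on G[1,0]
R5: Y=0.4762+0.000j on G[2,3]
C2: Y=0.000+0.003403j on G[0,1]
R6: Y=0.0004386+0.000j on G[2,3]
R7: Y=0.0001021+0.000j on G[2,3]
R8: Y=0.003268+0.000j on G[3,0]
C3: Y=0.000+0.09296j on G[3,0]
V1: row V0−V3=4.1, i_V1 at 0,3
solve → V1=-1.350-3.581j, V2=-3.237-1.124j, V3=-4.100+0.000j
aux → i_V1=-0.5484+0.3148j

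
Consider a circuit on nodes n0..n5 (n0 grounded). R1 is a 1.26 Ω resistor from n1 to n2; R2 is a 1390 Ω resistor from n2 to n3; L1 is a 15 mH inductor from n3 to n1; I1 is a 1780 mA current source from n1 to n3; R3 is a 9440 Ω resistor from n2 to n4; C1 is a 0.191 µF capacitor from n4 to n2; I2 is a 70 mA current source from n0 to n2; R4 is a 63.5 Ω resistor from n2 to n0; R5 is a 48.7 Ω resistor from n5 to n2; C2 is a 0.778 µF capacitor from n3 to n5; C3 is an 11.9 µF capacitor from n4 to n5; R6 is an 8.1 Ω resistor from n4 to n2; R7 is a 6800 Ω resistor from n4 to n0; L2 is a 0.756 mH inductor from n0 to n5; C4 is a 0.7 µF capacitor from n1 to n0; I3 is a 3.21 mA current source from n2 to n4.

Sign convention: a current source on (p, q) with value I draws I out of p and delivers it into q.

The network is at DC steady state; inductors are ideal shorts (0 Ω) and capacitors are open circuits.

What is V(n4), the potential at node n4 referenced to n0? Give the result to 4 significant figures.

1.945 V

Apply KCL at each of the 5 non-ground nodes and solve the resulting linear system.
Node n1: branches {R1, L1, I1, C4} → V_1 = 1.921
Node n2: branches {R1, R2, R3, C1, I2, R4, R5, R6, I3} → V_2 = 1.921
Node n3: branches {R2, L1, I1, C2} → V_3 = 1.921
Node n4: branches {R3, C1, C3, R6, R7, I3} → V_4 = 1.945
Node n5: branches {R5, C2, C3, L2} → V_5 = 0.000
Source currents: i(L1)=1.780, i(L2)=-0.03945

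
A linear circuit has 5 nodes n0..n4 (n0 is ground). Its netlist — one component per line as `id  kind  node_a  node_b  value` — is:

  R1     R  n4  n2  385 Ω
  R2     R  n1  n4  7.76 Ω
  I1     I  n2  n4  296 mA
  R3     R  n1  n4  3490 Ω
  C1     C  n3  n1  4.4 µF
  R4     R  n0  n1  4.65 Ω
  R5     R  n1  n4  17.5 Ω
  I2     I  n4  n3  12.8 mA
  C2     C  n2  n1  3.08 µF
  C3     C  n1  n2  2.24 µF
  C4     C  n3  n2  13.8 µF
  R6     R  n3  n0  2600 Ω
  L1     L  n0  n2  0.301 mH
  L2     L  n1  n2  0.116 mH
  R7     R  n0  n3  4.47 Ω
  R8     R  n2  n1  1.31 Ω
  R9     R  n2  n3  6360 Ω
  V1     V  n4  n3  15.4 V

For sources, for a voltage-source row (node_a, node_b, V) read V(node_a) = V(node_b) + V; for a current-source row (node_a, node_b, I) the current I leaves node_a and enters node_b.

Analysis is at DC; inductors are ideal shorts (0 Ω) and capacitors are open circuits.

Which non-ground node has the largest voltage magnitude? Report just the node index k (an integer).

4

Element admittances at DC:
  Y(R1) = 0.002597 S between n4,n2
  Y(R2) = 0.1289 S between n1,n4
  I1: injects 0.296 A into n4 (from n2)
  Y(R3) = 0.0002865 S between n1,n4
  Y(C1) = 0.000 S between n3,n1
  Y(R4) = 0.2151 S between n0,n1
  Y(R5) = 0.05714 S between n1,n4
  I2: injects 0.0128 A into n3 (from n4)
  Y(C2) = 0.000 S between n2,n1
  Y(C3) = 0.000 S between n1,n2
  Y(C4) = 0.000 S between n3,n2
  Y(R6) = 0.0003846 S between n3,n0
  L1: short n0↔n2 (DC inductor)
  L2: short n1↔n2 (DC inductor)
  Y(R7) = 0.2237 S between n0,n3
  Y(R8) = 0.7634 S between n2,n1
  Y(R9) = 0.0001572 S between n2,n3
  V1: constraint V(n4)−V(n3) = 15.4
Assemble and solve the 7×7 MNA system:
  V(n1)=0.000  V(n2)=0.000  V(n3)=-6.324  V(n4)=9.076
  i(L1)=-1.417  i(L2)=1.691  i(V1)=-1.431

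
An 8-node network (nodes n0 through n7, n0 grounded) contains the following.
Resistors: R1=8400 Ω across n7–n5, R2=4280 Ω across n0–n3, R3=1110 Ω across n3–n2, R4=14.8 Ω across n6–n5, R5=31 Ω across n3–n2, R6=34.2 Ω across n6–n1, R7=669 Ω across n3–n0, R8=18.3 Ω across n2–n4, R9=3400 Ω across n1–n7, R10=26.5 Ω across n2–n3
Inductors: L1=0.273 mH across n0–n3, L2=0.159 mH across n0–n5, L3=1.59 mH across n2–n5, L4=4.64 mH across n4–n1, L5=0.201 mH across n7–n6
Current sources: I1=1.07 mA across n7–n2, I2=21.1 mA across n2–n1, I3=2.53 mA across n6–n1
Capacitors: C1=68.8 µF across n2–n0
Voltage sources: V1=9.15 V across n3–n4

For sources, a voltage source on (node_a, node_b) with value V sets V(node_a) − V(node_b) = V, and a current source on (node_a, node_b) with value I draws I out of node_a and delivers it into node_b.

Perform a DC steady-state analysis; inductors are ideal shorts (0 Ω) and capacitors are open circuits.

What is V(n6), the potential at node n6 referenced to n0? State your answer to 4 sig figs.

-2.817 V

MNA unknowns: 7 node voltages V₁..V_7 plus 6 source currents (L1, L2, L3, L4, L5, V1)
R1: Y=0.0001190 on G[7,5]
L1: row V0−V3=0, i_L1 at 0,3
R2: Y=0.0002336 on G[0,3]
R3: Y=0.0009009 on G[3,2]
R4: Y=0.06757 on G[6,5]
L2: row V0−V5=0, i_L2 at 0,5
L3: row V2−V5=0, i_L3 at 2,5
I1: z[7]−=0.00107, z[2]+=0.00107
R5: Y=0.03226 on G[3,2]
R6: Y=0.02924 on G[6,1]
I2: z[2]−=0.0211, z[1]+=0.0211
R7: Y=0.001495 on G[3,0]
R8: Y=0.05464 on G[2,4]
L4: row V4−V1=0, i_L4 at 4,1
I3: z[6]−=0.00253, z[1]+=0.00253
L5: row V7−V6=0, i_L5 at 7,6
C1: Y=0.000 on G[2,0]
R9: Y=0.0002941 on G[1,7]
R10: Y=0.03774 on G[2,3]
V1: row V3−V4=9.15, i_V1 at 3,4
solve → V1=-9.150, V2=0.000, V3=0.000, V4=-9.150, V5=0.000, V6=-2.817, V7=-2.817
aux → i_L1=-0.7107, i_L2=0.7107, i_L3=-0.5200, i_L4=-0.2107, i_L5=-0.002597, i_V1=-0.7107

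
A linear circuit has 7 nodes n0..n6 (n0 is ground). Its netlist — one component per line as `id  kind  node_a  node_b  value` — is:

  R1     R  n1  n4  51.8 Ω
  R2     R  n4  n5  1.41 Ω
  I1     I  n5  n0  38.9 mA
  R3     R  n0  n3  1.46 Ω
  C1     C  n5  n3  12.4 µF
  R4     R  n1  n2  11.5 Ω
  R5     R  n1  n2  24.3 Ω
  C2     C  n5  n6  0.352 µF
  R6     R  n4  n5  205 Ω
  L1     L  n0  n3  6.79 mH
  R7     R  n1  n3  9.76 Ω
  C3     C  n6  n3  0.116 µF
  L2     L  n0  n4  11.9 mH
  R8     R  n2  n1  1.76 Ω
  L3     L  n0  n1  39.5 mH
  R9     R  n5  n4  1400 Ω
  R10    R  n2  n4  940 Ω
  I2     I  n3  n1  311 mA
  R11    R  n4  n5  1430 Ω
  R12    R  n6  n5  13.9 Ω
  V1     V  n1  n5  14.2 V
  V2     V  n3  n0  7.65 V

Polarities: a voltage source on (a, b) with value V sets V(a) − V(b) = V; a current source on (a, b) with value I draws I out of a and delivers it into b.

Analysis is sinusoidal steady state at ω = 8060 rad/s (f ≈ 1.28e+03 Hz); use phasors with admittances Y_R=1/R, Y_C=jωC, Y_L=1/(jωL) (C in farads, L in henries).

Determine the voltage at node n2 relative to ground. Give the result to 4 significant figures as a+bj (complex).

15.87+6.556j V

Apply KCL at each of the 6 non-ground nodes and solve the resulting linear system.
Node n1: branches {R1, R4, R5, R7, R8, L3, I2, V1} → V_1 = 15.89+6.556j
Node n2: branches {R4, R5, R8, R10} → V_2 = 15.87+6.556j
Node n3: branches {R3, C1, L1, R7, C3, I2, V2} → V_3 = 7.650+0.000j
Node n4: branches {R1, R2, R6, L2, R9, R10, R11} → V_4 = 1.990+6.585j
Node n5: branches {R2, I1, C1, C2, R6, R9, R11, R12, V1} → V_5 = 1.691+6.556j
Node n6: branches {C2, C3, R12} → V_6 = 1.780+6.629j
Source currents: i(V1)=-0.8370-0.6213j, i(V2)=-5.368+0.2104j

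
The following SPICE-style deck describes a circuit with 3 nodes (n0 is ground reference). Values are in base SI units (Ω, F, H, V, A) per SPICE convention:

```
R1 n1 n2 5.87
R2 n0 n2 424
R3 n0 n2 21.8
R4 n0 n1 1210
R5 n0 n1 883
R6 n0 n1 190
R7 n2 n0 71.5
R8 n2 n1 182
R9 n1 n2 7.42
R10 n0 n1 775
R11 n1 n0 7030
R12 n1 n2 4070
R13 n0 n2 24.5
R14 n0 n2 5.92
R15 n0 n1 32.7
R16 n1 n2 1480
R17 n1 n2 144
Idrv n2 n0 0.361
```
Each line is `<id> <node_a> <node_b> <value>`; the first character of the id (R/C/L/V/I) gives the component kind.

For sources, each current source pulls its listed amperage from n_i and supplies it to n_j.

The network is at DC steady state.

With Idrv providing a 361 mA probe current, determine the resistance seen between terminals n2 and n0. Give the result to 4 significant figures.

R_eq = 3.259 Ω

Element admittances at DC:
  Y(R1) = 0.1704 S between n1,n2
  Y(R2) = 0.002358 S between n0,n2
  Y(R3) = 0.04587 S between n0,n2
  Y(R4) = 0.0008264 S between n0,n1
  Y(R5) = 0.001133 S between n0,n1
  Y(R6) = 0.005263 S between n0,n1
  Y(R7) = 0.01399 S between n2,n0
  Y(R8) = 0.005495 S between n2,n1
  Y(R9) = 0.1348 S between n1,n2
  Y(R10) = 0.001290 S between n0,n1
  Y(R11) = 0.0001422 S between n1,n0
  Y(R12) = 0.0002457 S between n1,n2
  Y(R13) = 0.04082 S between n0,n2
  Y(R14) = 0.1689 S between n0,n2
  Y(R15) = 0.03058 S between n0,n1
  Y(R16) = 0.0006757 S between n1,n2
  Y(R17) = 0.006944 S between n1,n2
  Idrv: injects 0.361 A into n0 (from n2)
Assemble and solve the 2×2 MNA system:
  V(n1)=-1.047  V(n2)=-1.176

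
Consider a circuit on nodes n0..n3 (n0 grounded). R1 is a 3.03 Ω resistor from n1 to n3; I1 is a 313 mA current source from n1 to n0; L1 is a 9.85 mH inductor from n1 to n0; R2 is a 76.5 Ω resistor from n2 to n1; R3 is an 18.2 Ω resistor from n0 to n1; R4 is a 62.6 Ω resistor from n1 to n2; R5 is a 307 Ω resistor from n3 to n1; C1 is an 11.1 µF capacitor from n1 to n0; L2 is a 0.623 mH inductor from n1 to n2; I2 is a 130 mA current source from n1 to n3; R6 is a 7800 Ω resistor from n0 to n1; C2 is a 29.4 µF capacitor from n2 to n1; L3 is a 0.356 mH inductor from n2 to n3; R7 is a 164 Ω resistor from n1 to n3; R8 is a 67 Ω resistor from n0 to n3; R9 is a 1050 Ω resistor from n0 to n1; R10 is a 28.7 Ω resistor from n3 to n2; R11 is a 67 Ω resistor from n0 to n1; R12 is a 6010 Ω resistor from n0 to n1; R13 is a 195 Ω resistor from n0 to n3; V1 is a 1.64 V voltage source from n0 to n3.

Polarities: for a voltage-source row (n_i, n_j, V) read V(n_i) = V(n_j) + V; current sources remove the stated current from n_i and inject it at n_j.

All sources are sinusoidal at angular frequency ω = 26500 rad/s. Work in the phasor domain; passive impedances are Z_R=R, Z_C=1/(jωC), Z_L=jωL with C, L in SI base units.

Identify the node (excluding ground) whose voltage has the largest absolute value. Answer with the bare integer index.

Apply KCL at each of the 3 non-ground nodes and solve the resulting linear system.
Node n1: branches {R1, I1, L1, R2, R3, R4, R5, C1, L2, I2, R6, C2, R7, R9, R11, R12} → V_1 = -1.929+1.144j
Node n2: branches {R2, R4, L2, C2, L3, R10} → V_2 = -2.061+1.312j
Node n3: branches {R1, R5, I2, L3, R7, R8, R10, R13, V1} → V_3 = -1.640+0.000j
Source currents: i(V1)=-0.1892-0.4786j

2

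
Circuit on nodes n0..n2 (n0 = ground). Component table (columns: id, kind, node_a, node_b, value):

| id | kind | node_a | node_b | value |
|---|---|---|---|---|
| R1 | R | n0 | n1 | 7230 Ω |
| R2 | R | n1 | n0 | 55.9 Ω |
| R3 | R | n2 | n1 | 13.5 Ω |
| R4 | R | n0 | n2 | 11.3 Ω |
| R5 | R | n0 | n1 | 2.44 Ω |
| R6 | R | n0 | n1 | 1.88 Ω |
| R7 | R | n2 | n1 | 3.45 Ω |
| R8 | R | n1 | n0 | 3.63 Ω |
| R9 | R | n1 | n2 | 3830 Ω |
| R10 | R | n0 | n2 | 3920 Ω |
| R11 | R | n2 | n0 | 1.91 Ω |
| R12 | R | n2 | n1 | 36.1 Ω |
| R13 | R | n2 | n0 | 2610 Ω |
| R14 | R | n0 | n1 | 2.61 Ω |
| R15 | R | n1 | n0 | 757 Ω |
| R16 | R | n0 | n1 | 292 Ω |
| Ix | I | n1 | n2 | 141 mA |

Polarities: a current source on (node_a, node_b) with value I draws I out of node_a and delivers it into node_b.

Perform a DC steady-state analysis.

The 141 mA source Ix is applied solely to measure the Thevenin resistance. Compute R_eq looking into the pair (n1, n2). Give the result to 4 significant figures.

Element admittances at DC:
  Y(R1) = 0.0001383 S between n0,n1
  Y(R2) = 0.01789 S between n1,n0
  Y(R3) = 0.07407 S between n2,n1
  Y(R4) = 0.08850 S between n0,n2
  Y(R5) = 0.4098 S between n0,n1
  Y(R6) = 0.5319 S between n0,n1
  Y(R7) = 0.2899 S between n2,n1
  Y(R8) = 0.2755 S between n1,n0
  Y(R9) = 0.0002611 S between n1,n2
  Y(R10) = 0.0002551 S between n0,n2
  Y(R11) = 0.5236 S between n2,n0
  Y(R12) = 0.02770 S between n2,n1
  Y(R13) = 0.0003831 S between n2,n0
  Y(R14) = 0.3831 S between n0,n1
  Y(R15) = 0.001321 S between n1,n0
  Y(R16) = 0.003425 S between n0,n1
  Ix: injects 0.141 A into n2 (from n1)
Assemble and solve the 2×2 MNA system:
  V(n1)=-0.04618  V(n2)=0.1223

R_eq = 1.195 Ω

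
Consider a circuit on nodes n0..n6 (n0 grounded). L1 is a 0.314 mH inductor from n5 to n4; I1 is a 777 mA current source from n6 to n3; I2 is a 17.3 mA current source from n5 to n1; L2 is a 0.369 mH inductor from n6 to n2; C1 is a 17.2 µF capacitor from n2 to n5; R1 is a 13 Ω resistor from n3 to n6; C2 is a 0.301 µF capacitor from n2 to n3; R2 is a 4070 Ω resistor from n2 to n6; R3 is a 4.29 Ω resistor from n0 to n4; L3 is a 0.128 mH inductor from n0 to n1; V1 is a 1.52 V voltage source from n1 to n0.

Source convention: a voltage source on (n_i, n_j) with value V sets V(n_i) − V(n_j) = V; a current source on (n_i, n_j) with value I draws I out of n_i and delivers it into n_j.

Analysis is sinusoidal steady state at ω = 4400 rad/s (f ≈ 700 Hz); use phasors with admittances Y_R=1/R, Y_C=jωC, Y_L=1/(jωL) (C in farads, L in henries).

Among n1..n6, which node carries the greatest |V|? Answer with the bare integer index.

MNA unknowns: 6 node voltages V₁..V_6 plus 1 source current (V1)
L1: Y=0.000-0.7238j on G[5,4]
I1: z[6]−=0.777, z[3]+=0.777
I2: z[5]−=0.0173, z[1]+=0.0173
L2: Y=0.000-0.6159j on G[6,2]
C1: Y=0.000+0.07568j on G[2,5]
R1: Y=0.07692+0.000j on G[3,6]
C2: Y=0.000+0.001324j on G[2,3]
R2: Y=0.0002457+0.000j on G[2,6]
R3: Y=0.2331+0.000j on G[0,4]
L3: Y=0.000-1.776j on G[0,1]
V1: row V1−V0=1.52, i_V1 at 1,0
solve → V1=1.520+0.000j, V2=-0.07422-0.02390j, V3=10.05-0.1985j, V4=-0.07422+0.000j, V5=-0.07422-0.02390j, V6=-0.05246-0.02429j
aux → i_V1=0.01730+2.699j

3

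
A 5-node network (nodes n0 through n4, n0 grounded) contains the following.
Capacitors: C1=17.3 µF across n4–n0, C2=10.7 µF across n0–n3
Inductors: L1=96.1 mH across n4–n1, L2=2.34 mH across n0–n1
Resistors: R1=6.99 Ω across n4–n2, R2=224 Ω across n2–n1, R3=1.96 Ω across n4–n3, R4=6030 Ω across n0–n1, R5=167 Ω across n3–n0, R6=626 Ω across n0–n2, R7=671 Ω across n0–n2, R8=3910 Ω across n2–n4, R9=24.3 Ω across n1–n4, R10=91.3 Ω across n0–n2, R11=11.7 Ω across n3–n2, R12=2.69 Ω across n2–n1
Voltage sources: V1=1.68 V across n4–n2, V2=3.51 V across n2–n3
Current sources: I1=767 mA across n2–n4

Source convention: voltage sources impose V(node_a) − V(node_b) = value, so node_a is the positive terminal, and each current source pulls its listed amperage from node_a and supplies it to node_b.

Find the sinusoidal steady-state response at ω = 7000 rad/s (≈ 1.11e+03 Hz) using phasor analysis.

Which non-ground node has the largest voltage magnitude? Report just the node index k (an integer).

Element admittances at ω=7000 rad/s:
  Y(C1) = 0.000+0.1211j S between n4,n0
  Y(L1) = 0.000-0.001487j S between n4,n1
  Y(R1) = 0.1431+0.000j S between n4,n2
  Y(R2) = 0.004464+0.000j S between n2,n1
  Y(R3) = 0.5102+0.000j S between n4,n3
  Y(C2) = 0.000+0.07490j S between n0,n3
  Y(R4) = 0.0001658+0.000j S between n0,n1
  Y(R5) = 0.005988+0.000j S between n3,n0
  Y(R6) = 0.001597+0.000j S between n0,n2
  Y(R7) = 0.001490+0.000j S between n0,n2
  Y(R8) = 0.0002558+0.000j S between n2,n4
  Y(R9) = 0.04115+0.000j S between n1,n4
  Y(R10) = 0.01095+0.000j S between n0,n2
  Y(R11) = 0.08547+0.000j S between n3,n2
  Y(L2) = 0.000-0.06105j S between n0,n1
  Y(R12) = 0.3717+0.000j S between n2,n1
  V1: constraint V(n4)−V(n2) = 1.68
  V2: constraint V(n2)−V(n3) = 3.51
  I1: injects 0.767 A into n4 (from n2)
Assemble and solve the 6×6 MNA system:
  V(n1)=0.6735+0.05693j  V(n2)=0.5167-0.03613j  V(n3)=-2.993-0.03613j  V(n4)=2.197-0.03613j
  i(V1)=-2.189-0.2599j  i(V2)=-2.963-0.2244j

3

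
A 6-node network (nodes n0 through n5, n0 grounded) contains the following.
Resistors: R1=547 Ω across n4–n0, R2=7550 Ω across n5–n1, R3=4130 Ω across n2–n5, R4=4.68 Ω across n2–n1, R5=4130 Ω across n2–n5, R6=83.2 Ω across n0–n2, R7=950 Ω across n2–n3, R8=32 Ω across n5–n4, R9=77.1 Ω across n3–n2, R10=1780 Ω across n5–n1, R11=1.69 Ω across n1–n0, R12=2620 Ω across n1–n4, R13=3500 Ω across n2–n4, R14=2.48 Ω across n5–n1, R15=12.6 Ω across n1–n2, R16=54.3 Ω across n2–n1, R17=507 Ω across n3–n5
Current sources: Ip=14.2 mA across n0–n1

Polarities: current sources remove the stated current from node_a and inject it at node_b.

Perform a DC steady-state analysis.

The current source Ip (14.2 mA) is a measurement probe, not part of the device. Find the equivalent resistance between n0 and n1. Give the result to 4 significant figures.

Element admittances at DC:
  Y(R1) = 0.001828 S between n4,n0
  Y(R2) = 0.0001325 S between n5,n1
  Y(R3) = 0.0002421 S between n2,n5
  Y(R4) = 0.2137 S between n2,n1
  Y(R5) = 0.0002421 S between n2,n5
  Y(R6) = 0.01202 S between n0,n2
  Y(R7) = 0.001053 S between n2,n3
  Y(R8) = 0.03125 S between n5,n4
  Y(R9) = 0.01297 S between n3,n2
  Y(R10) = 0.0005618 S between n5,n1
  Y(R11) = 0.5917 S between n1,n0
  Y(R12) = 0.0003817 S between n1,n4
  Y(R13) = 0.0002857 S between n2,n4
  Y(R14) = 0.4032 S between n5,n1
  Y(R15) = 0.07937 S between n1,n2
  Y(R16) = 0.01842 S between n2,n1
  Y(R17) = 0.001972 S between n3,n5
  Ip: injects 0.0142 A into n1 (from n0)
Assemble and solve the 5×5 MNA system:
  V(n1)=0.02347  V(n2)=0.02260  V(n3)=0.02270  V(n4)=0.02210  V(n5)=0.02337

R_eq = 1.653 Ω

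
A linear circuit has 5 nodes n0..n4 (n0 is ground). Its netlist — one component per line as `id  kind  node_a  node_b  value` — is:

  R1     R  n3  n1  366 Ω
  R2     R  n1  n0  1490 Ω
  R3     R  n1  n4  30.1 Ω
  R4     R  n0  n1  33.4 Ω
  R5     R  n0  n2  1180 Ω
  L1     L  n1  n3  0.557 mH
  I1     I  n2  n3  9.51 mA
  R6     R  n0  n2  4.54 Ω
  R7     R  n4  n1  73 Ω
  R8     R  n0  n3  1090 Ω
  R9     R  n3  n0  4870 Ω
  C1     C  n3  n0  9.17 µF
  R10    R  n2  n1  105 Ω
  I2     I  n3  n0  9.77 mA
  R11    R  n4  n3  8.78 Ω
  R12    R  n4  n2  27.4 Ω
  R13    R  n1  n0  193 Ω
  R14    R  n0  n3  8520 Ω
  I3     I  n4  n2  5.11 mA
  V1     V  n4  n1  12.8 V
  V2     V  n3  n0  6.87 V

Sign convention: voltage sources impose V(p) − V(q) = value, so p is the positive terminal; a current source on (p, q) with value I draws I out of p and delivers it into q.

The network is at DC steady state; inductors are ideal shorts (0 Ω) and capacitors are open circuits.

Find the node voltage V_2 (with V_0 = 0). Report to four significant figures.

Apply KCL at each of the 4 non-ground nodes and solve the resulting linear system.
Node n1: branches {R1, R2, R3, R4, L1, R7, R10, R13, V1} → V_1 = 6.870
Node n2: branches {R5, I1, R6, R10, R12, I3} → V_2 = 2.916
Node n3: branches {R1, L1, I1, R8, R9, C1, I2, R11, R14, V2} → V_3 = 6.870
Node n4: branches {R3, R7, R11, R12, I3, V1} → V_4 = 19.67
Source currents: i(L1)=-2.358, i(V1)=-2.675, i(V2)=-0.9089

2.916 V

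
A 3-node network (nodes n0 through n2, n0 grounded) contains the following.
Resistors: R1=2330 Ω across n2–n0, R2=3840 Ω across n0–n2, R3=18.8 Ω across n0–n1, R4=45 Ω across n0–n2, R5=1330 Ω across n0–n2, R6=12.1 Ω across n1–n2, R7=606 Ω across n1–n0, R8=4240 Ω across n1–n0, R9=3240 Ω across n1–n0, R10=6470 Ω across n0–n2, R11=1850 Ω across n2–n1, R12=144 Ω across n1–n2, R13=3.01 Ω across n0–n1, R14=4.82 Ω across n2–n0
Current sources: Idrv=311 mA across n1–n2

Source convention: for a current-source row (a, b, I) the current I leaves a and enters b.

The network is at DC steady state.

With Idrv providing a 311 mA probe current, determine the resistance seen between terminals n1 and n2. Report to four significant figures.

R_eq = 4.256 Ω

Apply KCL at each of the 2 non-ground nodes and solve the resulting linear system.
Node n1: branches {R3, R6, R7, R8, R9, R11, R12, R13, Idrv} → V_1 = -0.4946
Node n2: branches {R1, R2, R4, R5, R6, R10, R11, R12, R14, Idrv} → V_2 = 0.8289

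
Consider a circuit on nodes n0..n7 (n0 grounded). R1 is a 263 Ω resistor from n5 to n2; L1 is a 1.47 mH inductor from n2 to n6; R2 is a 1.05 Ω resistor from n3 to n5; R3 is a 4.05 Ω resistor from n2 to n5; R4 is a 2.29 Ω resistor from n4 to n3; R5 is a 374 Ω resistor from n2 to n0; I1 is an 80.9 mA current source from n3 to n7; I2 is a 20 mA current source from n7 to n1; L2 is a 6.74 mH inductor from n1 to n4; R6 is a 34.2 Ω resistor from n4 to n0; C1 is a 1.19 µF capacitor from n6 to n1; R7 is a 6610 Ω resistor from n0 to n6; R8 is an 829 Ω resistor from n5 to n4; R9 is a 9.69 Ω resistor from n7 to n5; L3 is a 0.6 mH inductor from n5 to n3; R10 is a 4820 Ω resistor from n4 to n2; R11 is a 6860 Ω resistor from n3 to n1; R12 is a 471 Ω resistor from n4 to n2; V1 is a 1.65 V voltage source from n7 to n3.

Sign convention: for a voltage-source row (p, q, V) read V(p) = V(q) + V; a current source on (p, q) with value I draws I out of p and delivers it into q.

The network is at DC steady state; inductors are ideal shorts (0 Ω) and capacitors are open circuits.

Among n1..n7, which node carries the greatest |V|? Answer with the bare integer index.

Apply KCL at each of the 7 non-ground nodes and solve the resulting linear system.
Node n1: branches {I2, L2, C1, R11} → V_1 = 0.003903
Node n2: branches {R1, L1, R3, R5, R10, R12} → V_2 = -0.04039
Node n3: branches {R2, R4, I1, L3, R11, V1} → V_3 = -0.04126
Node n4: branches {R4, L2, R6, R8, R10, R12} → V_4 = 0.003903
Node n5: branches {R1, R2, R3, R8, R9, L3} → V_5 = -0.04126
Node n6: branches {L1, C1, R7} → V_6 = -0.04039
Node n7: branches {I1, I2, R9, V1} → V_7 = 1.609
Source currents: i(L1)=-6.111e-06, i(L2)=0.01999, i(L3)=0.1706, i(V1)=-0.1094

7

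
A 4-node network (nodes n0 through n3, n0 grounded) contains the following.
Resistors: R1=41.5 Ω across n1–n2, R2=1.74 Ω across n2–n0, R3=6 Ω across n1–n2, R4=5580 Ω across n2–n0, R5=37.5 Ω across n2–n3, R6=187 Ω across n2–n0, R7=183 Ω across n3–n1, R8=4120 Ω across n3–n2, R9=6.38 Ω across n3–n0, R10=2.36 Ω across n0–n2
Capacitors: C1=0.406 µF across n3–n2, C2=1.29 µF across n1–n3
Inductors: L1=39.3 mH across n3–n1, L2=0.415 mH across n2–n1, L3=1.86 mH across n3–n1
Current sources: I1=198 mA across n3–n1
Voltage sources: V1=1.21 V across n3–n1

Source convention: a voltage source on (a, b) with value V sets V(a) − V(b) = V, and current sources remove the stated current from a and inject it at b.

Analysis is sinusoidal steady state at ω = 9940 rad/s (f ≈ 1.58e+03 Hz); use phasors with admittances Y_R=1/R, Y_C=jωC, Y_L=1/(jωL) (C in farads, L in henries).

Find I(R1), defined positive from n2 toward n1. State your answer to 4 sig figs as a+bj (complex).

Apply KCL at each of the 3 non-ground nodes and solve the resulting linear system.
Node n1: branches {R1, R3, L1, L2, C2, R7, L3, I1, V1} → V_1 = -0.4886-0.2314j
Node n2: branches {R1, R2, C1, R3, R4, R5, L2, R6, R8, R10} → V_2 = -0.1126+0.03613j
Node n3: branches {C1, L1, R5, C2, R7, R8, L3, R9, I1, V1} → V_3 = 0.7214-0.2314j
Source currents: i(V1)=-0.3412+0.09314j

0.009060+0.006447j A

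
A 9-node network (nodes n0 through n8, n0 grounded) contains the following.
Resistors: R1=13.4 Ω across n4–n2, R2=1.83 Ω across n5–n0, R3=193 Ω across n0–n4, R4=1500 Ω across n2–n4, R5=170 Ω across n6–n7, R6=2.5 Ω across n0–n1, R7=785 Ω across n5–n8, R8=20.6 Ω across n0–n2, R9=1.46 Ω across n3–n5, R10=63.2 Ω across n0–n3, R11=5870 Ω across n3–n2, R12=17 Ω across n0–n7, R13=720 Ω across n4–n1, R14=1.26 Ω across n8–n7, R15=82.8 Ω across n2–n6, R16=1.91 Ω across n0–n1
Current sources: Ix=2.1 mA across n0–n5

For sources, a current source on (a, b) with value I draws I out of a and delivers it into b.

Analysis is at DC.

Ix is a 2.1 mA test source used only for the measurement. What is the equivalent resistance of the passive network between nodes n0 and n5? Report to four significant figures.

R_eq = 1.775 Ω

Apply KCL at each of the 8 non-ground nodes and solve the resulting linear system.
Node n1: branches {R6, R13, R16} → V_1 = 2.158e-08
Node n2: branches {R1, R4, R8, R11, R15} → V_2 = 1.562e-05
Node n3: branches {R9, R10, R11} → V_3 = 0.003643
Node n4: branches {R1, R3, R4, R13} → V_4 = 1.437e-05
Node n5: branches {R2, R7, R9, Ix} → V_5 = 0.003728
Node n6: branches {R5, R15} → V_6 = 3.507e-05
Node n7: branches {R5, R12, R14} → V_7 = 7.499e-05
Node n8: branches {R7, R14} → V_8 = 8.084e-05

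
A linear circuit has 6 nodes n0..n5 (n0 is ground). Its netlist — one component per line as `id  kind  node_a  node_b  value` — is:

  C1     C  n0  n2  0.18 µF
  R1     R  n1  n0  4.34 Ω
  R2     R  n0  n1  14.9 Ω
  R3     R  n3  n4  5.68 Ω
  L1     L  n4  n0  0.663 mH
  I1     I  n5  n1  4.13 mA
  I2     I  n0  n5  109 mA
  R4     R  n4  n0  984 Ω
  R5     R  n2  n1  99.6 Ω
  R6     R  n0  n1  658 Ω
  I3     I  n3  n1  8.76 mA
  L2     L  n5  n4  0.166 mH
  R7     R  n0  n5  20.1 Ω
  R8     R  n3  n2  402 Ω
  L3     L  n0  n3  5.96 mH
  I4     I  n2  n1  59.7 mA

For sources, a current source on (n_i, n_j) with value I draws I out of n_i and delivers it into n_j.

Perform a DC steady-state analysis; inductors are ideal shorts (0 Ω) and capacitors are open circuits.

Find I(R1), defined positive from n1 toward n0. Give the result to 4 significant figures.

0.01894 A

MNA unknowns: 5 node voltages V₁..V_5 plus 3 source currents (L1, L2, L3)
C1: Y=0.000 on G[0,2]
R1: Y=0.2304 on G[1,0]
R2: Y=0.06711 on G[0,1]
R3: Y=0.1761 on G[3,4]
L1: row V4−V0=0, i_L1 at 4,0
I1: z[5]−=0.00413, z[1]+=0.00413
I2: z[0]−=0.109, z[5]+=0.109
R4: Y=0.001016 on G[4,0]
R5: Y=0.01004 on G[2,1]
R6: Y=0.001520 on G[0,1]
I3: z[3]−=0.00876, z[1]+=0.00876
L2: row V5−V4=0, i_L2 at 5,4
R7: Y=0.04975 on G[0,5]
R8: Y=0.002488 on G[3,2]
L3: row V0−V3=0, i_L3 at 0,3
I4: z[2]−=0.0597, z[1]+=0.0597
solve → V1=0.08220, V2=-4.700, V3=0.000, V4=0.000, V5=0.000
aux → i_L1=0.1049, i_L2=0.1049, i_L3=0.02045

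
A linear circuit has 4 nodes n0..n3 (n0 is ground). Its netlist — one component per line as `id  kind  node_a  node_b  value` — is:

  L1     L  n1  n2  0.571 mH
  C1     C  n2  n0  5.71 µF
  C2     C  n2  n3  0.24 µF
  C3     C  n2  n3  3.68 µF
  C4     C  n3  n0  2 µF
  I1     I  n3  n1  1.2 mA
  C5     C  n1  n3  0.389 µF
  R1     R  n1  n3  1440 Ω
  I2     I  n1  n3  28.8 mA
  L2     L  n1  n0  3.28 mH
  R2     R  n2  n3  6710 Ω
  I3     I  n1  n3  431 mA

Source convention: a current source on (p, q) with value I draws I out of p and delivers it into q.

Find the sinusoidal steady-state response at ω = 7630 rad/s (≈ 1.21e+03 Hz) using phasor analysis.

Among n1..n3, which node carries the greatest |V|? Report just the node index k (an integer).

Element admittances at ω=7630 rad/s:
  Y(L1) = 0.000-0.2295j S between n1,n2
  Y(C1) = 0.000+0.04357j S between n2,n0
  Y(C2) = 0.000+0.001831j S between n2,n3
  Y(C3) = 0.000+0.02808j S between n2,n3
  Y(C4) = 0.000+0.01526j S between n3,n0
  I1: injects 0.0012 A into n1 (from n3)
  Y(C5) = 0.000+0.002968j S between n1,n3
  Y(R1) = 0.0006944+0.000j S between n1,n3
  I2: injects 0.0288 A into n3 (from n1)
  Y(L2) = 0.000-0.03996j S between n1,n0
  Y(R2) = 0.0001490+0.000j S between n2,n3
  I3: injects 0.431 A into n3 (from n1)
Assemble and solve the 3×3 MNA system:
  V(n1)=-0.04935+1.950j  V(n2)=-0.08243+4.174j  V(n3)=0.1061-6.810j

3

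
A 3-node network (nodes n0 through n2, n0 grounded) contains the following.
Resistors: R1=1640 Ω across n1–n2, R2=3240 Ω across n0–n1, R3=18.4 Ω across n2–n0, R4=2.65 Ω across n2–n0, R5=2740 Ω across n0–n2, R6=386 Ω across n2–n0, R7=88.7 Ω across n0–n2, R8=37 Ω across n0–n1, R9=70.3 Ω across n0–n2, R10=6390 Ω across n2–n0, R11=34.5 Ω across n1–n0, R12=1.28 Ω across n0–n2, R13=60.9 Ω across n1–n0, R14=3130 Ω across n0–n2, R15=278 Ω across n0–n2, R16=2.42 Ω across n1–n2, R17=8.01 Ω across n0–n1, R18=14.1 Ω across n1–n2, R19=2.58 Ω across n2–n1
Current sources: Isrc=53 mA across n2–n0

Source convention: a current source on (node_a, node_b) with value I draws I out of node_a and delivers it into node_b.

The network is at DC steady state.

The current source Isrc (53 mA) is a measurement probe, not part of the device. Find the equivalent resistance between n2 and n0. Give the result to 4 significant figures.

R_eq = 0.7109 Ω

MNA unknowns: 2 node voltages V₁..V_2
R1: Y=0.0006098 on G[1,2]
R2: Y=0.0003086 on G[0,1]
R3: Y=0.05435 on G[2,0]
R4: Y=0.3774 on G[2,0]
R5: Y=0.0003650 on G[0,2]
R6: Y=0.002591 on G[2,0]
R7: Y=0.01127 on G[0,2]
R8: Y=0.02703 on G[0,1]
R9: Y=0.01422 on G[0,2]
R10: Y=0.0001565 on G[2,0]
R11: Y=0.02899 on G[1,0]
R12: Y=0.7812 on G[0,2]
R13: Y=0.01642 on G[1,0]
R14: Y=0.0003195 on G[0,2]
R15: Y=0.003597 on G[0,2]
R16: Y=0.4132 on G[1,2]
R17: Y=0.1248 on G[0,1]
R18: Y=0.07092 on G[1,2]
R19: Y=0.3876 on G[2,1]
Isrc: z[2]−=0.053, z[0]+=0.053
solve → V1=-0.03072, V2=-0.03768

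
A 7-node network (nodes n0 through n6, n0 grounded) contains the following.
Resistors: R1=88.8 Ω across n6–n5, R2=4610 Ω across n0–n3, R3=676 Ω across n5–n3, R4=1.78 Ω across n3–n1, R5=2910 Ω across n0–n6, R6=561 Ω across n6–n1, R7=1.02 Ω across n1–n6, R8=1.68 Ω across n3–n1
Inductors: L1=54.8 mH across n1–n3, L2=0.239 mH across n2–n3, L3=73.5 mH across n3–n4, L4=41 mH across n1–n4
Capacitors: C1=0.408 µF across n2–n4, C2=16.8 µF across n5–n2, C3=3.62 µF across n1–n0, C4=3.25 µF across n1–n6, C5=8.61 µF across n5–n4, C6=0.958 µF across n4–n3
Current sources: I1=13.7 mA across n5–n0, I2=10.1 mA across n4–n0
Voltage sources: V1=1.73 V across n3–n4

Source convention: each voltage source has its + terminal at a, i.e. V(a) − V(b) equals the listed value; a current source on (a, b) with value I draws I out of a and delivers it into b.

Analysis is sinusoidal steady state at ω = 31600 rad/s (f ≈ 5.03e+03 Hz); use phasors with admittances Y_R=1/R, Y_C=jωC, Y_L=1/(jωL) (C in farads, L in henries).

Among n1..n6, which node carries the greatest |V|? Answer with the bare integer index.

Element admittances at ω=31600 rad/s:
  Y(R1) = 0.01126+0.000j S between n6,n5
  Y(L1) = 0.000-0.0005775j S between n1,n3
  Y(C1) = 0.000+0.01289j S between n2,n4
  Y(L2) = 0.000-0.1324j S between n2,n3
  Y(R2) = 0.0002169+0.000j S between n0,n3
  Y(L3) = 0.000-0.0004306j S between n3,n4
  Y(C2) = 0.000+0.5309j S between n5,n2
  Y(R3) = 0.001479+0.000j S between n5,n3
  Y(R4) = 0.5618+0.000j S between n3,n1
  Y(R5) = 0.0003436+0.000j S between n0,n6
  Y(C3) = 0.000+0.1144j S between n1,n0
  I1: injects 0.0137 A into n0 (from n5)
  Y(L4) = 0.000-0.0007718j S between n1,n4
  Y(R6) = 0.001783+0.000j S between n6,n1
  Y(C4) = 0.000+0.1027j S between n1,n6
  Y(C5) = 0.000+0.2721j S between n5,n4
  Y(R7) = 0.9804+0.000j S between n1,n6
  Y(C6) = 0.000+0.03027j S between n4,n3
  Y(R8) = 0.5952+0.000j S between n3,n1
  I2: injects 0.0101 A into n0 (from n4)
  V1: constraint V(n3)−V(n4) = 1.73
Assemble and solve the 7×7 MNA system:
  V(n1)=-0.001026+0.2079j  V(n2)=-5.460-0.2181j  V(n3)=0.01865+0.2100j  V(n4)=-1.711+0.2100j  V(n5)=-4.184-0.1218j  V(n6)=-0.04832+0.2090j
  i(V1)=-0.08568+0.6708j

2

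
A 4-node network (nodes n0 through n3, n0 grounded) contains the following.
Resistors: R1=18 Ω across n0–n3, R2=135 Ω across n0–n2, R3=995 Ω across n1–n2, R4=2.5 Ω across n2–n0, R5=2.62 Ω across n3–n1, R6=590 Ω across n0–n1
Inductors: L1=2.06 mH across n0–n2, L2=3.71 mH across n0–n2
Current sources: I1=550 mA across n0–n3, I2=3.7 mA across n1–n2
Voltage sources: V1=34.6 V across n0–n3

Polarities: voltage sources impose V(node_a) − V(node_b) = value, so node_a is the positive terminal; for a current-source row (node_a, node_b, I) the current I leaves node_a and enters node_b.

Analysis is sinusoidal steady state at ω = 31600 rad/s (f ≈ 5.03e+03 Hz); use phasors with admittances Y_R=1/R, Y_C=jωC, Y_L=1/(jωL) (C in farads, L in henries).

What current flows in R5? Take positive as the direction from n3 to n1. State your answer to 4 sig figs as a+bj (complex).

Element admittances at ω=31600 rad/s:
  Y(R1) = 0.05556+0.000j S between n0,n3
  Y(R2) = 0.007407+0.000j S between n0,n2
  Y(L1) = 0.000-0.01536j S between n0,n2
  Y(L2) = 0.000-0.008530j S between n0,n2
  Y(R3) = 0.001005+0.000j S between n1,n2
  I1: injects 0.55 A into n3 (from n0)
  I2: injects 0.0037 A into n2 (from n1)
  Y(R4) = 0.4000+0.000j S between n2,n0
  Y(R5) = 0.3817+0.000j S between n3,n1
  Y(R6) = 0.001695+0.000j S between n0,n1
  V1: constraint V(n0)−V(n3) = 34.6
Assemble and solve the 4×4 MNA system:
  V(n1)=-34.37-1.151e-05j  V(n2)=-0.07525-0.004402j  V(n3)=-34.60+0.000j
  i(V1)=-2.561+4.393e-06j

-0.08901+4.393e-06j A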